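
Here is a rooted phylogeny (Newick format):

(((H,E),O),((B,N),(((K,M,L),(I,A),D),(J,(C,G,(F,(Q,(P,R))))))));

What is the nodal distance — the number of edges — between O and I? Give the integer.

The MRCA of O and I is the root of the tree.
From O up to that node: 2 branches. From I up to the same node: 5 branches. Total: 2 + 5 = 7.

7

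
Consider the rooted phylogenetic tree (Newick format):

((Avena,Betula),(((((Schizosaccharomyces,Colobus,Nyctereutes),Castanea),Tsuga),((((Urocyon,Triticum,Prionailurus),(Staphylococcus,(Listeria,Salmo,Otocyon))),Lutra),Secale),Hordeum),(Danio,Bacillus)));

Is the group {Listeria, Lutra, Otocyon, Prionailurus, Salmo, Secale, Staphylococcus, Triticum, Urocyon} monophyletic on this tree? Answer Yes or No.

Yes

The most recent common ancestor of these taxa subtends ((((Urocyon,Triticum,Prionailurus),(Staphylococcus,(Listeria,Salmo,Otocyon))),Lutra),Secale).
That clade has exactly 9 tips — every listed taxon and nothing else — so the group is monophyletic.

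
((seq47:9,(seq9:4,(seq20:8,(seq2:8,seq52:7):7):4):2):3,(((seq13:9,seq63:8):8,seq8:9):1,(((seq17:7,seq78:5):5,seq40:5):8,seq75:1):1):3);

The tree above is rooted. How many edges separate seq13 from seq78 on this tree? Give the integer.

7

The MRCA of seq13 and seq78 is the node subtending (((seq13,seq63),seq8),(((seq17,seq78),seq40),seq75)).
From seq13 up to that node: 3 branches. From seq78 up to the same node: 4 branches. Total: 3 + 4 = 7.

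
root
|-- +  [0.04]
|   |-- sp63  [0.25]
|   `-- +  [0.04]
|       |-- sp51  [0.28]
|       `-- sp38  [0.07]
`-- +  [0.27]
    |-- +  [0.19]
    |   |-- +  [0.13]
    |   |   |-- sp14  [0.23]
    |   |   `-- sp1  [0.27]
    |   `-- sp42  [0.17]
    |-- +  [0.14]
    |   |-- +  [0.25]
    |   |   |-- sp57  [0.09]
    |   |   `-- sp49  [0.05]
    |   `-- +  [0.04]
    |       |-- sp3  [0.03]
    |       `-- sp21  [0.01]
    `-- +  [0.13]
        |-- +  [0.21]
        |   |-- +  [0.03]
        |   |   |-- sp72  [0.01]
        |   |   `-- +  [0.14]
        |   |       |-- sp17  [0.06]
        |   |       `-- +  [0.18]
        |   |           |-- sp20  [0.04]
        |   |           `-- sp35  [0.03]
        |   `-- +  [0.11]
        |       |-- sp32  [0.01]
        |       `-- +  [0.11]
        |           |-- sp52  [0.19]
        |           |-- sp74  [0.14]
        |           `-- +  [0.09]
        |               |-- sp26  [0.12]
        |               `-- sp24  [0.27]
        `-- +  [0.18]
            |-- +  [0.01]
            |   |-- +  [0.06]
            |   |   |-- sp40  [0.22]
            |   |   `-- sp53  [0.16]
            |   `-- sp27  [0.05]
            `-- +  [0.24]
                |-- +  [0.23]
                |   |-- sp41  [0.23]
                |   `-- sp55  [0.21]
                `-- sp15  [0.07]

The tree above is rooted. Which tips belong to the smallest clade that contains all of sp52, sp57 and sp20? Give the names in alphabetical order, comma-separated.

Tracing sp52: it sits inside (sp52,sp74,(sp26,sp24)).
Tracing sp57: it sits inside (sp57,sp49).
Tracing sp20: it sits inside (sp20,sp35).
The smallest clade enclosing all 3 is (((sp14,sp1),sp42),((sp57,sp49),(sp3,sp21)),(((sp72,(sp17,(sp20,sp35))),(sp32,(sp52,sp74,(sp26,sp24)))),(((sp40,sp53),sp27),((sp41,sp55),sp15)))); the answer is its 22 terminal taxa in alphabetical order.

sp1, sp14, sp15, sp17, sp20, sp21, sp24, sp26, sp27, sp3, sp32, sp35, sp40, sp41, sp42, sp49, sp52, sp53, sp55, sp57, sp72, sp74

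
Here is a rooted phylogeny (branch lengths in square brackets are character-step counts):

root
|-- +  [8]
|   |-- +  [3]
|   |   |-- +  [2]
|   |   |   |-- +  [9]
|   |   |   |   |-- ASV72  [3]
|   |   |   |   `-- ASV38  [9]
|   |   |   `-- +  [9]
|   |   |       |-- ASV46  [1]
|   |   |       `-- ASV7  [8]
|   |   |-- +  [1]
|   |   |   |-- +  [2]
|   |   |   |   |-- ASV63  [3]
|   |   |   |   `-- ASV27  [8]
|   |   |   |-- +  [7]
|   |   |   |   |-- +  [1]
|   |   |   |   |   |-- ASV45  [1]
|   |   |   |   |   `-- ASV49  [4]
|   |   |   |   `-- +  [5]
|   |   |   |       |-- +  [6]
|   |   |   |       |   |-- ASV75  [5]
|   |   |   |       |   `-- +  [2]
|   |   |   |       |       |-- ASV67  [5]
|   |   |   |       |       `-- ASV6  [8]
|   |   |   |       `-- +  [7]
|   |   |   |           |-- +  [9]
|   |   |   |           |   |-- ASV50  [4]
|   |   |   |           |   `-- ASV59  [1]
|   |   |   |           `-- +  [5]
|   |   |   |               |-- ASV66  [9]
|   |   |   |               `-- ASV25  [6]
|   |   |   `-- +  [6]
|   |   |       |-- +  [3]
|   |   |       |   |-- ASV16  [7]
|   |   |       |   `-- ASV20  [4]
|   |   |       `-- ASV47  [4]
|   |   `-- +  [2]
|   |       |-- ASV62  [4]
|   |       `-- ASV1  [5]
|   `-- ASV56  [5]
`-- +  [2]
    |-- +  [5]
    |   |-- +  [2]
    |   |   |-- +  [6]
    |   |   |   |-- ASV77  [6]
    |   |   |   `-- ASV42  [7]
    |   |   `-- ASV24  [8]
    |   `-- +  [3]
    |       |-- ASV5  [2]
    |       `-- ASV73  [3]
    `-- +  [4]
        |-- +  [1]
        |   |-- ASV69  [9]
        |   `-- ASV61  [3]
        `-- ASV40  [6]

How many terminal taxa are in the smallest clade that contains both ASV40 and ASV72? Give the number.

The MRCA of ASV40 and ASV72 is the root, so the clade is the entire tree.
That clade contains 29 terminal taxa: ASV1, ASV16, ASV20, ASV24, ASV25, ASV27, ASV38, ASV40, ASV42, ASV45, ASV46, ASV47, ASV49, ASV5, ASV50, ASV56, ASV59, ASV6, ASV61, ASV62, ASV63, ASV66, ASV67, ASV69, ASV7, ASV72, ASV73, ASV75, ASV77.

29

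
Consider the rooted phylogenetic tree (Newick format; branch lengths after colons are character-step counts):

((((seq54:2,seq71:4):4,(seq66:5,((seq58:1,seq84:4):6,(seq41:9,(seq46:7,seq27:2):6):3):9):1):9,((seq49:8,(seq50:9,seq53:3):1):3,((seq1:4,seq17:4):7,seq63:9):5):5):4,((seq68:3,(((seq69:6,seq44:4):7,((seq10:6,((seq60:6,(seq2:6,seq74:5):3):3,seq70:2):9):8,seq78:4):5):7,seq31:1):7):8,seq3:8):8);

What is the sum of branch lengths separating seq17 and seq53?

23

The path runs seq17 → … → MRCA → … → seq53; the MRCA is the node subtending ((seq49,(seq50,seq53)),((seq1,seq17),seq63)).
Branch lengths along that path: 4 + 7 + 5 + 3 + 1 + 3 = 23.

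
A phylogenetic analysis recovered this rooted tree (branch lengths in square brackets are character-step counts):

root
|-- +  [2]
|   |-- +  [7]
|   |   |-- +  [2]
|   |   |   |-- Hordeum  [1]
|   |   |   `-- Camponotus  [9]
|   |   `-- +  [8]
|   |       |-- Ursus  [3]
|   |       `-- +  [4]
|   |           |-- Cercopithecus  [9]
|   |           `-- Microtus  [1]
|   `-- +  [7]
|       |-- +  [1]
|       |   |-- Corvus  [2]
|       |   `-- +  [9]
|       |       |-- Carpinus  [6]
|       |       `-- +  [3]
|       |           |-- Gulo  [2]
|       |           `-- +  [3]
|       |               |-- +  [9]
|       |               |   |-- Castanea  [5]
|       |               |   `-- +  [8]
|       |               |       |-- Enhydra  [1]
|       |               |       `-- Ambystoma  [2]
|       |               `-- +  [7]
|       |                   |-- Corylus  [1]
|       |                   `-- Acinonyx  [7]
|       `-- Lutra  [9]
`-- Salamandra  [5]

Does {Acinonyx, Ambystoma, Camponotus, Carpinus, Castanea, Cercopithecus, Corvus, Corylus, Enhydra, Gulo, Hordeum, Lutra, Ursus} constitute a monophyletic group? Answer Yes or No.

No

The MRCA of the listed taxa subtends (((Hordeum,Camponotus),(Ursus,(Cercopithecus,Microtus))),((Corvus,(Carpinus,(Gulo,((Castanea,(Enhydra,Ambystoma)),(Corylus,Acinonyx))))),Lutra)).
That clade also contains Microtus, which is not in the proposed group, so the group is not monophyletic.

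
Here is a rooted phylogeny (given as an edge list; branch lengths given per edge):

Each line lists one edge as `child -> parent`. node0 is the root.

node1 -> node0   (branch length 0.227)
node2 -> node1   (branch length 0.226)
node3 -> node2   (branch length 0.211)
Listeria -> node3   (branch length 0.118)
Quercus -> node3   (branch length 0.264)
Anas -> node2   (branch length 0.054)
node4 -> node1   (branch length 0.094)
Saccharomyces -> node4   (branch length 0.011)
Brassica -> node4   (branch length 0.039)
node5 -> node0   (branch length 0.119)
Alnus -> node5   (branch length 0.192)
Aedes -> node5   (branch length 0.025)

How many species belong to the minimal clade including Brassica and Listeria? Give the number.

The MRCA of Brassica and Listeria is the node subtending (((Listeria,Quercus),Anas),(Saccharomyces,Brassica)).
That clade contains 5 terminal taxa: Anas, Brassica, Listeria, Quercus, Saccharomyces.

5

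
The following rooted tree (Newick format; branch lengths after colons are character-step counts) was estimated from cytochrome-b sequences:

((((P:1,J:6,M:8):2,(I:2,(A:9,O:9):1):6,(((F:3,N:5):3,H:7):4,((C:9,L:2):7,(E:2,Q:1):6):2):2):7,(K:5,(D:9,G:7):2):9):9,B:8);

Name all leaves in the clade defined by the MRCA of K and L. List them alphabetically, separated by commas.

A, C, D, E, F, G, H, I, J, K, L, M, N, O, P, Q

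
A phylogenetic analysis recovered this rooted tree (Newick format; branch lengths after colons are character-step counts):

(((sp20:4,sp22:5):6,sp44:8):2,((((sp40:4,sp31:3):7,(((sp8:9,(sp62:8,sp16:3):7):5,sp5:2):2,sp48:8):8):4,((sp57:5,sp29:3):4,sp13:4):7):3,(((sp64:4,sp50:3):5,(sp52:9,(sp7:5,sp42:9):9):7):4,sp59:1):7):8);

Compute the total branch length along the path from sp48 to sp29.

The path runs sp48 → … → MRCA → … → sp29; the MRCA is the node subtending (((sp40,sp31),(((sp8,(sp62,sp16)),sp5),sp48)),((sp57,sp29),sp13)).
Branch lengths along that path: 8 + 8 + 4 + 7 + 4 + 3 = 34.

34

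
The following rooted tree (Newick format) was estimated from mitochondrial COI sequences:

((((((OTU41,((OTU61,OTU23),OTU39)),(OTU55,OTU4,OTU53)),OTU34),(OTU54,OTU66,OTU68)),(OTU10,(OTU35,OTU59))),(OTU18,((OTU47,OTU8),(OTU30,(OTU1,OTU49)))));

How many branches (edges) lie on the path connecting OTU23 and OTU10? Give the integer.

9

The MRCA of OTU23 and OTU10 is the node subtending (((((OTU41,((OTU61,OTU23),OTU39)),(OTU55,OTU4,OTU53)),OTU34),(OTU54,OTU66,OTU68)),(OTU10,(OTU35,OTU59))).
From OTU23 up to that node: 7 branches. From OTU10 up to the same node: 2 branches. Total: 7 + 2 = 9.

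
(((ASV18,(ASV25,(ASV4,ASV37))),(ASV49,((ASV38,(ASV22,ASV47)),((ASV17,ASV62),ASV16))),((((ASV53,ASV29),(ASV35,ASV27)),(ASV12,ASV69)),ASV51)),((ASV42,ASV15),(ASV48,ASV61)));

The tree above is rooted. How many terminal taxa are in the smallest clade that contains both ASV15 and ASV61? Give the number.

The MRCA of ASV15 and ASV61 is the node subtending ((ASV42,ASV15),(ASV48,ASV61)).
That clade contains 4 terminal taxa: ASV15, ASV42, ASV48, ASV61.

4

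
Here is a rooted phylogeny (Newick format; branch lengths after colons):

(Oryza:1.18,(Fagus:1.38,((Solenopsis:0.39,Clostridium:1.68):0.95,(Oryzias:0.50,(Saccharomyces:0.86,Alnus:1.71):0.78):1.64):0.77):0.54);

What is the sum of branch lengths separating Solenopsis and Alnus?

5.47

The path runs Solenopsis → … → MRCA → … → Alnus; the MRCA is the node subtending ((Solenopsis,Clostridium),(Oryzias,(Saccharomyces,Alnus))).
Branch lengths along that path: 0.39 + 0.95 + 1.64 + 0.78 + 1.71 = 5.47.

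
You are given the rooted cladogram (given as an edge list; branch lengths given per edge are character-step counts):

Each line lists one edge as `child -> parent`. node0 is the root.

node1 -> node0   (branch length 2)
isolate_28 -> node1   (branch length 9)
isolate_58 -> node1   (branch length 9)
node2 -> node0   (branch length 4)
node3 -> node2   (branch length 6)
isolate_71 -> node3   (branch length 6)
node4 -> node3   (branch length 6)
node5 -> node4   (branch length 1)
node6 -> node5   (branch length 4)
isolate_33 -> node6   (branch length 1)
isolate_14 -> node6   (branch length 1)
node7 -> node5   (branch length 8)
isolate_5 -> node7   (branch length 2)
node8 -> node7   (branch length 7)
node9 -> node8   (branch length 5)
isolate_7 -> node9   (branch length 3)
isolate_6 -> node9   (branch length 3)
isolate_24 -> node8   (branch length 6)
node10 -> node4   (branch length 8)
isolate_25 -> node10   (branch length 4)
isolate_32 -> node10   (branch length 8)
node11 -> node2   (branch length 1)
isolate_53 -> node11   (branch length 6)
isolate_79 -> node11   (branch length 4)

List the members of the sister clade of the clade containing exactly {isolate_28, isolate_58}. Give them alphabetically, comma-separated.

isolate_14, isolate_24, isolate_25, isolate_32, isolate_33, isolate_5, isolate_53, isolate_6, isolate_7, isolate_71, isolate_79

The clade containing exactly {isolate_28, isolate_58} attaches directly to the root of the tree.
The other lineage descending from that same node — the sister group — is ((isolate_71,(((isolate_33,isolate_14),(isolate_5,((isolate_7,isolate_6),isolate_24))),(isolate_25,isolate_32))),(isolate_53,isolate_79)); its 11 tips in alphabetical order are the answer.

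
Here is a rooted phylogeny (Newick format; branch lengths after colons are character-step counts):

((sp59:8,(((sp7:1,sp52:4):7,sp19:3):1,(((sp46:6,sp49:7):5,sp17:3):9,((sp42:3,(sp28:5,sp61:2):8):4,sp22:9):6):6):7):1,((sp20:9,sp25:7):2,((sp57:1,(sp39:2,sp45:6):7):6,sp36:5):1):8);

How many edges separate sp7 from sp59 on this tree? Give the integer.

5

The MRCA of sp7 and sp59 is the node subtending (sp59,(((sp7,sp52),sp19),(((sp46,sp49),sp17),((sp42,(sp28,sp61)),sp22)))).
From sp7 up to that node: 4 branches. From sp59 up to the same node: 1 branch. Total: 4 + 1 = 5.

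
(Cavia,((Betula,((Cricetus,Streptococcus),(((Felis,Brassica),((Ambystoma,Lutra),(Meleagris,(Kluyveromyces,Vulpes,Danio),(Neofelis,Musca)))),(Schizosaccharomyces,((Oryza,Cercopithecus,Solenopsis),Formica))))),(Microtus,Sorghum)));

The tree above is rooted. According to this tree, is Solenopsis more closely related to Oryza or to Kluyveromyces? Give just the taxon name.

Oryza

The MRCA of Solenopsis and Oryza subtends (Oryza,Cercopithecus,Solenopsis) (3 taxa).
The MRCA of Solenopsis and Kluyveromyces subtends (((Felis,Brassica),((Ambystoma,Lutra),(Meleagris,(Kluyveromyces,Vulpes,Danio),(Neofelis,Musca)))),(Schizosaccharomyces,((Oryza,Cercopithecus,Solenopsis),Formica))) (15 taxa).
The first is nested inside the second, so Solenopsis shares a more recent common ancestor with Oryza.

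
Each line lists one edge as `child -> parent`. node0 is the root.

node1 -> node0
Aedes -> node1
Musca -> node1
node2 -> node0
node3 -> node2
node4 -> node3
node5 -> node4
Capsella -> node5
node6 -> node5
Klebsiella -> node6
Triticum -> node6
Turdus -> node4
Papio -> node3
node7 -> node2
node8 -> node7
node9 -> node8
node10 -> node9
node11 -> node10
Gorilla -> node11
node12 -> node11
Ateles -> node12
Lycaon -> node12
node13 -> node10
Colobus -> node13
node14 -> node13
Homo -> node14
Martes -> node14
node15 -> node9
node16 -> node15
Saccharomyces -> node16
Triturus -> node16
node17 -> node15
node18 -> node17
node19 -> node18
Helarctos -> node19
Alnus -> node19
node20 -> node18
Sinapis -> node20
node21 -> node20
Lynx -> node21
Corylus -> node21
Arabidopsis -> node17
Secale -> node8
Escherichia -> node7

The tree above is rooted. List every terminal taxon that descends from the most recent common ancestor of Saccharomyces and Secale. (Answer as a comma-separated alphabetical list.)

Tracing Saccharomyces: it sits inside (Saccharomyces,Triturus).
Tracing Secale: it sits inside ((((Gorilla,(Ateles,Lycaon)),(Colobus,(Homo,Martes))),((Saccharomyces,Triturus),(((Helarctos,Alnus),(Sinapis,(Lynx,Corylus))),Arabidopsis))),Secale).
The smallest clade enclosing both is ((((Gorilla,(Ateles,Lycaon)),(Colobus,(Homo,Martes))),((Saccharomyces,Triturus),(((Helarctos,Alnus),(Sinapis,(Lynx,Corylus))),Arabidopsis))),Secale); the answer is its 15 terminal taxa in alphabetical order.

Alnus, Arabidopsis, Ateles, Colobus, Corylus, Gorilla, Helarctos, Homo, Lycaon, Lynx, Martes, Saccharomyces, Secale, Sinapis, Triturus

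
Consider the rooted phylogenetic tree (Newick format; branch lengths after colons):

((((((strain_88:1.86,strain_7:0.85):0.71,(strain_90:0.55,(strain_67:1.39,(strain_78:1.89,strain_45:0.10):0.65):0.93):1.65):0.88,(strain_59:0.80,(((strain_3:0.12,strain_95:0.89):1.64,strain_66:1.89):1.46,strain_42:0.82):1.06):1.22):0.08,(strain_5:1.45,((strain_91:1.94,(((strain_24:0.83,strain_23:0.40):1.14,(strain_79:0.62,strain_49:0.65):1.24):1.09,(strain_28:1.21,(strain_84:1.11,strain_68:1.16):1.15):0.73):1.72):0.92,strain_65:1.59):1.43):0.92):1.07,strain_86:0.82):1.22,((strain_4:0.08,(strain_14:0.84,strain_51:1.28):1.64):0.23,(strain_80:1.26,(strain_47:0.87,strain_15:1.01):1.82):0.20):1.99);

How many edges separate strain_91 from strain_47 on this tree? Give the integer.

10

The MRCA of strain_91 and strain_47 is the root of the tree.
From strain_91 up to that node: 6 branches. From strain_47 up to the same node: 4 branches. Total: 6 + 4 = 10.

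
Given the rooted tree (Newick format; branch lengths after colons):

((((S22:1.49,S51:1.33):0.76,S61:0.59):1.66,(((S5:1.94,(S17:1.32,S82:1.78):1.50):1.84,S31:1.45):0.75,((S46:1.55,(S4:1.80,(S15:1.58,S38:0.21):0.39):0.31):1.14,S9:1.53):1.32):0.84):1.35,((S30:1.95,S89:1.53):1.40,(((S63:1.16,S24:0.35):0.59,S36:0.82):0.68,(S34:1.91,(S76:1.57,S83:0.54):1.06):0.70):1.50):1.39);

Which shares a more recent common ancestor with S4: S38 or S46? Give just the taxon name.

S38

The MRCA of S4 and S38 subtends (S4,(S15,S38)) (3 taxa).
The MRCA of S4 and S46 subtends (S46,(S4,(S15,S38))) (4 taxa).
The first is nested inside the second, so S4 shares a more recent common ancestor with S38.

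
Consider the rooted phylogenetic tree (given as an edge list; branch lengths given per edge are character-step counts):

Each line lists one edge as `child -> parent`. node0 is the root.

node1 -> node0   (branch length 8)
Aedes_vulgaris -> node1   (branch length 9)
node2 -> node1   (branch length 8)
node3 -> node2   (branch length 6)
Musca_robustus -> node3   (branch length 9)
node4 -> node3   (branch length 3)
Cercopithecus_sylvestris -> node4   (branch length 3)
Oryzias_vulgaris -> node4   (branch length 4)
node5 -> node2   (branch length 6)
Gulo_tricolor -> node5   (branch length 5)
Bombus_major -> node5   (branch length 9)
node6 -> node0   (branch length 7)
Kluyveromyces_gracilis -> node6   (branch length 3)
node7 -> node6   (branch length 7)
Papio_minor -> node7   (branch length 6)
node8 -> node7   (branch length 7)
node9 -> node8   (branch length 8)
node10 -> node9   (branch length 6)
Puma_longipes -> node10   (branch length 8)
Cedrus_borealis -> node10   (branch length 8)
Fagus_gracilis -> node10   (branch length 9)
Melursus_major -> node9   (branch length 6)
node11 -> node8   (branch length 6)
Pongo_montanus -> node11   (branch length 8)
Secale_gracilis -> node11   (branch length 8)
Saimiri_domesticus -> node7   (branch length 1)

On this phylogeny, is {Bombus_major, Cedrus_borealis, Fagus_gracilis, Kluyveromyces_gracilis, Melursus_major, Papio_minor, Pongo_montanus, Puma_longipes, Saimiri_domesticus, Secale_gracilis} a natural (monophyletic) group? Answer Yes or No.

The MRCA of the listed taxa is the root, so the smallest clade containing them is the whole tree.
That clade also contains Aedes_vulgaris, Cercopithecus_sylvestris, Gulo_tricolor, Musca_robustus, Oryzias_vulgaris, which are not in the proposed group, so the group is not monophyletic.

No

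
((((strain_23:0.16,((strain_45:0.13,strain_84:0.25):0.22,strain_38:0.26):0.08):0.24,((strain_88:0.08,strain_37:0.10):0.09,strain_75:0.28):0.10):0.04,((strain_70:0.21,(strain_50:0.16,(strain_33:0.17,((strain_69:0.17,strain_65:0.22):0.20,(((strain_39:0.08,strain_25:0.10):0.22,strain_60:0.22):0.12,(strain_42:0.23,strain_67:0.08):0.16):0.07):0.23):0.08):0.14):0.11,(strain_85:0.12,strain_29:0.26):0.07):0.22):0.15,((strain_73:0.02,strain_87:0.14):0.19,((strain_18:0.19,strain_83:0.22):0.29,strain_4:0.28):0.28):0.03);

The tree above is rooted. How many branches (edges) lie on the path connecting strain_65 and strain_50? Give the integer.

The MRCA of strain_65 and strain_50 is the node subtending (strain_50,(strain_33,((strain_69,strain_65),(((strain_39,strain_25),strain_60),(strain_42,strain_67))))).
From strain_65 up to that node: 4 branches. From strain_50 up to the same node: 1 branch. Total: 4 + 1 = 5.

5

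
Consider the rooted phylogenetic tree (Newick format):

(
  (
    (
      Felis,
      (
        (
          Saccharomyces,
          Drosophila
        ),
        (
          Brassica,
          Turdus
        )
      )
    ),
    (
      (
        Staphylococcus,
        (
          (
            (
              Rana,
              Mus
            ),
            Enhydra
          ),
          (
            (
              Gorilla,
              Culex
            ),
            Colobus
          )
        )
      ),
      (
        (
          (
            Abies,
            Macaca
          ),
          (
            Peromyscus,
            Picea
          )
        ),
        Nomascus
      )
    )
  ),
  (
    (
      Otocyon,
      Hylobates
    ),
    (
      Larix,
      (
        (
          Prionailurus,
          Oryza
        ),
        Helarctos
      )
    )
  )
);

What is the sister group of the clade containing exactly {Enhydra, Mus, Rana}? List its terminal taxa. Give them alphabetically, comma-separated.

The clade containing exactly {Enhydra, Mus, Rana} attaches to the tree at the node subtending (((Rana,Mus),Enhydra),((Gorilla,Culex),Colobus)).
The other lineage descending from that same node — the sister group — is ((Gorilla,Culex),Colobus); its 3 tips in alphabetical order are the answer.

Colobus, Culex, Gorilla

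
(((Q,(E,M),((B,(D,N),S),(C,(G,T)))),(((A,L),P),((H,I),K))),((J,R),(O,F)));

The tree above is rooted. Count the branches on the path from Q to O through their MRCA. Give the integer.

6

The MRCA of Q and O is the root of the tree.
From Q up to that node: 3 branches. From O up to the same node: 3 branches. Total: 3 + 3 = 6.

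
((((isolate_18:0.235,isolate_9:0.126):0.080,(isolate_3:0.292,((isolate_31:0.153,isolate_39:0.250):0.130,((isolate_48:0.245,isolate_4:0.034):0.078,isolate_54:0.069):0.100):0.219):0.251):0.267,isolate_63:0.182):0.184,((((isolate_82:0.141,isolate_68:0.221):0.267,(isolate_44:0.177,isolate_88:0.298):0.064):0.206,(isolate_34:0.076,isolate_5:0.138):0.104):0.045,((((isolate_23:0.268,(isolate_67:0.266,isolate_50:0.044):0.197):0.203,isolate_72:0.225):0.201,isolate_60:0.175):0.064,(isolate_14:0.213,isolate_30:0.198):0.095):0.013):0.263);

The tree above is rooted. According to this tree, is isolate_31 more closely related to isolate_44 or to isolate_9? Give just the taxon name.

isolate_9

The MRCA of isolate_31 and isolate_9 subtends ((isolate_18,isolate_9),(isolate_3,((isolate_31,isolate_39),((isolate_48,isolate_4),isolate_54)))) (8 taxa).
The MRCA of isolate_31 and isolate_44 is the root, subtending the entire tree (22 taxa).
The first is nested inside the second, so isolate_31 shares a more recent common ancestor with isolate_9.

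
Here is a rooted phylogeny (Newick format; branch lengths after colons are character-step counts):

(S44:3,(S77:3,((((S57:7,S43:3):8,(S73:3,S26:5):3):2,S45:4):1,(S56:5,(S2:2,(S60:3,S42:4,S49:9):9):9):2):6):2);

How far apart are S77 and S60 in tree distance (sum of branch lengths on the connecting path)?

32

The path runs S77 → … → MRCA → … → S60; the MRCA is the node subtending (S77,((((S57,S43),(S73,S26)),S45),(S56,(S2,(S60,S42,S49))))).
Branch lengths along that path: 3 + 6 + 2 + 9 + 9 + 3 = 32.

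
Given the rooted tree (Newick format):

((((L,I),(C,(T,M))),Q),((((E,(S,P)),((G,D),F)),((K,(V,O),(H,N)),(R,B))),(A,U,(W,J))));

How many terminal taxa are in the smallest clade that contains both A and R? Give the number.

17

The MRCA of A and R is the node subtending ((((E,(S,P)),((G,D),F)),((K,(V,O),(H,N)),(R,B))),(A,U,(W,J))).
That clade contains 17 terminal taxa: A, B, D, E, F, G, H, J, K, N, O, P, R, S, U, V, W.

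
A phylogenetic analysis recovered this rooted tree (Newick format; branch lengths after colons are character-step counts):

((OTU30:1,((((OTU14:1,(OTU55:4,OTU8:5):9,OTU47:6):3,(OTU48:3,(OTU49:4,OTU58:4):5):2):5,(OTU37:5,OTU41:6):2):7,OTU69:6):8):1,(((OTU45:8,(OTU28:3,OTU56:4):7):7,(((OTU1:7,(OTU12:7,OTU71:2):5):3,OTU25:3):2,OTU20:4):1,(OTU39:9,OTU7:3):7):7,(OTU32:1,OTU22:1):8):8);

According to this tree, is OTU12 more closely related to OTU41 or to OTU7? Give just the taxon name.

OTU7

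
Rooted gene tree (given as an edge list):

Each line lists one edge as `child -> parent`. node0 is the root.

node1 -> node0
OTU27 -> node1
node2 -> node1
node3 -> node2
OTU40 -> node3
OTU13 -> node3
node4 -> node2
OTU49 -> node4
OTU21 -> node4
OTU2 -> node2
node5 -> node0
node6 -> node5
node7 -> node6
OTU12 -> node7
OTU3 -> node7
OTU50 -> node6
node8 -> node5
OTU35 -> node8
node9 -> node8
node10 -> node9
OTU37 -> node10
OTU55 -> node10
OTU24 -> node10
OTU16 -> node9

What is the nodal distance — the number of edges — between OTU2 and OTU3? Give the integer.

7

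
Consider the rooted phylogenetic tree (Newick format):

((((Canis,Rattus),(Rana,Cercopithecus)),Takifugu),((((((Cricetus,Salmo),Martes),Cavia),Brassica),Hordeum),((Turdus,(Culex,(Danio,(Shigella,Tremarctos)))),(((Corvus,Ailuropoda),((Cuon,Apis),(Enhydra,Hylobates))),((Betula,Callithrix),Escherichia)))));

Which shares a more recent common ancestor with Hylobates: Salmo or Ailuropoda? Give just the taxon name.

Ailuropoda

The MRCA of Hylobates and Ailuropoda subtends ((Corvus,Ailuropoda),((Cuon,Apis),(Enhydra,Hylobates))) (6 taxa).
The MRCA of Hylobates and Salmo subtends ((((((Cricetus,Salmo),Martes),Cavia),Brassica),Hordeum),((Turdus,(Culex,(Danio,(Shigella,Tremarctos)))),(((Corvus,Ailuropoda),((Cuon,Apis),(Enhydra,Hylobates))),((Betula,Callithrix),Escherichia)))) (20 taxa).
The first is nested inside the second, so Hylobates shares a more recent common ancestor with Ailuropoda.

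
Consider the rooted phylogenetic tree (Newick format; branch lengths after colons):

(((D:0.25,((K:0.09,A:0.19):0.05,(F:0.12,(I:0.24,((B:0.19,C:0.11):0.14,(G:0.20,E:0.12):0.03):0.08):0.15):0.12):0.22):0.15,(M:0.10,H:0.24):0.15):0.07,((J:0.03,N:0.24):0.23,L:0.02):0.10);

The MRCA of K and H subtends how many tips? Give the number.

The MRCA of K and H is the node subtending ((D,((K,A),(F,(I,((B,C),(G,E)))))),(M,H)).
That clade contains 11 terminal taxa: A, B, C, D, E, F, G, H, I, K, M.

11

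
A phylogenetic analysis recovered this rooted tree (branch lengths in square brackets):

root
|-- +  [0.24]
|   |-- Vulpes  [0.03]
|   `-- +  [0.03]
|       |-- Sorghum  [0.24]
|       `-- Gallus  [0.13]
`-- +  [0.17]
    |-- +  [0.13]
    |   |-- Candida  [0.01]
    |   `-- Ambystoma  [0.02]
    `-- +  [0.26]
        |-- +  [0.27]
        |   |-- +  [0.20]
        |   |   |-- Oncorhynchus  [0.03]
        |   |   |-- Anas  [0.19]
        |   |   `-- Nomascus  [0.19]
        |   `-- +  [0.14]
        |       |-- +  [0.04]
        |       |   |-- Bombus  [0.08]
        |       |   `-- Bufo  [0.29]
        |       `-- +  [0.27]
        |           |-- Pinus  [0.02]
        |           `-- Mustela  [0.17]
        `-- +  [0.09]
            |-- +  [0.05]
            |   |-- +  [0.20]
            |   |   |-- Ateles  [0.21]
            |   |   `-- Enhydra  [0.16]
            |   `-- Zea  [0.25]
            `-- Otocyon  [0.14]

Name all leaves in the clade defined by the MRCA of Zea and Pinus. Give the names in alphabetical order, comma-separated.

Tracing Zea: it sits inside ((Ateles,Enhydra),Zea).
Tracing Pinus: it sits inside (Pinus,Mustela).
The smallest clade enclosing both is (((Oncorhynchus,Anas,Nomascus),((Bombus,Bufo),(Pinus,Mustela))),(((Ateles,Enhydra),Zea),Otocyon)); the answer is its 11 terminal taxa in alphabetical order.

Anas, Ateles, Bombus, Bufo, Enhydra, Mustela, Nomascus, Oncorhynchus, Otocyon, Pinus, Zea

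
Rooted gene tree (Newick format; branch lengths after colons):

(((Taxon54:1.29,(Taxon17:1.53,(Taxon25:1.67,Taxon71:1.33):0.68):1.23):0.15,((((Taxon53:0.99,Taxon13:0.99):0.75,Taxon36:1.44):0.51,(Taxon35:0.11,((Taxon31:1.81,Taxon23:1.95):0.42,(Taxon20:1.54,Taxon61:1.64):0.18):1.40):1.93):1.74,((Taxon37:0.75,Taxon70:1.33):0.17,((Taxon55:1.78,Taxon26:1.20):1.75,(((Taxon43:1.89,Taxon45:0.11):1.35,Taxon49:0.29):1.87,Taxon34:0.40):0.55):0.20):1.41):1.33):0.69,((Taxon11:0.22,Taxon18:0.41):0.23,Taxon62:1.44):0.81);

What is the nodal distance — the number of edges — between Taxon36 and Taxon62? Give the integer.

The MRCA of Taxon36 and Taxon62 is the root of the tree.
From Taxon36 up to that node: 5 branches. From Taxon62 up to the same node: 2 branches. Total: 5 + 2 = 7.

7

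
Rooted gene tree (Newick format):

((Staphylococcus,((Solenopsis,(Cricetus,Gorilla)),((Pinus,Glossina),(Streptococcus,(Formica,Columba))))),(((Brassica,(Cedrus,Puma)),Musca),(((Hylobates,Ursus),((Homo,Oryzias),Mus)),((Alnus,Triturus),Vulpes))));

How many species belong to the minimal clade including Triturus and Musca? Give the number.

12

The MRCA of Triturus and Musca is the node subtending (((Brassica,(Cedrus,Puma)),Musca),(((Hylobates,Ursus),((Homo,Oryzias),Mus)),((Alnus,Triturus),Vulpes))).
That clade contains 12 terminal taxa: Alnus, Brassica, Cedrus, Homo, Hylobates, Mus, Musca, Oryzias, Puma, Triturus, Ursus, Vulpes.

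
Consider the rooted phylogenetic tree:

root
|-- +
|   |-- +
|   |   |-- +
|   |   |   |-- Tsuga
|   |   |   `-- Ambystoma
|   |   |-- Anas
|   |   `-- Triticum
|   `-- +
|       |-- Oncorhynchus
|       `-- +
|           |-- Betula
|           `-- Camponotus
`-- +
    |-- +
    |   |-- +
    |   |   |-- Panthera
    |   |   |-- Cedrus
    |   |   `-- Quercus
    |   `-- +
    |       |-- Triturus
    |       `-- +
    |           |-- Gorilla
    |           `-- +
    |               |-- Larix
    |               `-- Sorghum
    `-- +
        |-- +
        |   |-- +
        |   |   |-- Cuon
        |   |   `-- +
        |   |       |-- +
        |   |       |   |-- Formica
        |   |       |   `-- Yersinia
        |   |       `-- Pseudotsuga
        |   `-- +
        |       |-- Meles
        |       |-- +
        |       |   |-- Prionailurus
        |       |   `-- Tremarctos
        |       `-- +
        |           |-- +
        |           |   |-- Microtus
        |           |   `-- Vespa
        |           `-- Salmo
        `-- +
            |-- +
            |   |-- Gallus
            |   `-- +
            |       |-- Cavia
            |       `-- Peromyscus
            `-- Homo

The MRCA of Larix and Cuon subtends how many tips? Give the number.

The MRCA of Larix and Cuon is the node subtending (((Panthera,Cedrus,Quercus),(Triturus,(Gorilla,(Larix,Sorghum)))),(((Cuon,((Formica,Yersinia),Pseudotsuga)),(Meles,(Prionailurus,Tremarctos),((Microtus,Vespa),Salmo))),((Gallus,(Cavia,Peromyscus)),Homo))).
That clade contains 21 terminal taxa: Cavia, Cedrus, Cuon, Formica, Gallus, Gorilla, Homo, Larix, Meles, Microtus, Panthera, Peromyscus, Prionailurus, Pseudotsuga, Quercus, Salmo, Sorghum, Tremarctos, Triturus, Vespa, Yersinia.

21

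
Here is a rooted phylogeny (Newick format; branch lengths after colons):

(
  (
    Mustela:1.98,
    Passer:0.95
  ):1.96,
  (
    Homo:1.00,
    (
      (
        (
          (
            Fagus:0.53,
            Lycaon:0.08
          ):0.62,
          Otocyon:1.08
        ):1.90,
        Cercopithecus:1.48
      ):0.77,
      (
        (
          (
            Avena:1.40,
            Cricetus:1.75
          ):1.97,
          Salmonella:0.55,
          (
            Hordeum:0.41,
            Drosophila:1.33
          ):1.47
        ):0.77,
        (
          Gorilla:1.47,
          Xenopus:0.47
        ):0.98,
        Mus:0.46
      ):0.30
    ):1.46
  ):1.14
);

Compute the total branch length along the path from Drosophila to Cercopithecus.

6.12

The path runs Drosophila → … → MRCA → … → Cercopithecus; the MRCA is the node subtending ((((Fagus,Lycaon),Otocyon),Cercopithecus),(((Avena,Cricetus),Salmonella,(Hordeum,Drosophila)),(Gorilla,Xenopus),Mus)).
Branch lengths along that path: 1.33 + 1.47 + 0.77 + 0.30 + 0.77 + 1.48 = 6.12.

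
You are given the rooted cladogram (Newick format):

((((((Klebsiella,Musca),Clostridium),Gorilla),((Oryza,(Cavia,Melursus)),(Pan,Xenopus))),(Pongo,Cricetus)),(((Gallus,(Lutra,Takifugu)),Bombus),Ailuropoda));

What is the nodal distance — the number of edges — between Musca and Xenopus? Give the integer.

7

The MRCA of Musca and Xenopus is the node subtending ((((Klebsiella,Musca),Clostridium),Gorilla),((Oryza,(Cavia,Melursus)),(Pan,Xenopus))).
From Musca up to that node: 4 branches. From Xenopus up to the same node: 3 branches. Total: 4 + 3 = 7.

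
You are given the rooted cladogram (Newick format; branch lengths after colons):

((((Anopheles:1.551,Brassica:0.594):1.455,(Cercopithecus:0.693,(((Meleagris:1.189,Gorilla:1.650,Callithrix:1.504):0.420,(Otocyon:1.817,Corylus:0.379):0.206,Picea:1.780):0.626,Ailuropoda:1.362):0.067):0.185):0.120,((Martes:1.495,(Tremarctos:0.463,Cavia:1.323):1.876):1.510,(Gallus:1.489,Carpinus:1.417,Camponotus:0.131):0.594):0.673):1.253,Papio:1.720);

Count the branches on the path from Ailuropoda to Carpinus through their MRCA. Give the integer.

7

The MRCA of Ailuropoda and Carpinus is the node subtending (((Anopheles,Brassica),(Cercopithecus,(((Meleagris,Gorilla,Callithrix),(Otocyon,Corylus),Picea),Ailuropoda))),((Martes,(Tremarctos,Cavia)),(Gallus,Carpinus,Camponotus))).
From Ailuropoda up to that node: 4 branches. From Carpinus up to the same node: 3 branches. Total: 4 + 3 = 7.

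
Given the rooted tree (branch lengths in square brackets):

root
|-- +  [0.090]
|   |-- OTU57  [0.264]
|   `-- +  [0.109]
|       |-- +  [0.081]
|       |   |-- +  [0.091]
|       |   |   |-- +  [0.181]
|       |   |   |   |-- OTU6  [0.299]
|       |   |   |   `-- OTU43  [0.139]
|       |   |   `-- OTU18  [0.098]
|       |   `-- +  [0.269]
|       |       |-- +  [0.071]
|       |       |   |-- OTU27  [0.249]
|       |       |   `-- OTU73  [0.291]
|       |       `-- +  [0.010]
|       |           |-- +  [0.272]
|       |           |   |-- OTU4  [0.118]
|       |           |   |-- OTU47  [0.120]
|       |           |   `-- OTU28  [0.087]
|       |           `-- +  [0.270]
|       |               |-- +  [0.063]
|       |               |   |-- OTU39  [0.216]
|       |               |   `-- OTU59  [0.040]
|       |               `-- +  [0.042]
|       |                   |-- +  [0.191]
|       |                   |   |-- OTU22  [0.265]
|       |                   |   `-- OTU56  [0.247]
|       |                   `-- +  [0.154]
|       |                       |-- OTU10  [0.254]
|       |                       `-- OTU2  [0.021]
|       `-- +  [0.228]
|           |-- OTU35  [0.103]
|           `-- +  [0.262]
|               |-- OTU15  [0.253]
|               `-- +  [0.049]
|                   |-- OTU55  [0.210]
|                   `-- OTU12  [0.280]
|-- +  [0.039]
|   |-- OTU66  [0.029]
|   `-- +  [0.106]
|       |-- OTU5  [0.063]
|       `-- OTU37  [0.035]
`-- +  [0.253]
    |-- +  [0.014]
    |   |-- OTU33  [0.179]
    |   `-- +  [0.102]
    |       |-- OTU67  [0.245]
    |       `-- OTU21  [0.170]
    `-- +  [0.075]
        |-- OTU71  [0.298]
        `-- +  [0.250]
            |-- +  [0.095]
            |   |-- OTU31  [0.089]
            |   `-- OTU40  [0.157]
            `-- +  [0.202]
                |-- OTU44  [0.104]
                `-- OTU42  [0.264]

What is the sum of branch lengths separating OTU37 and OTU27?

1.049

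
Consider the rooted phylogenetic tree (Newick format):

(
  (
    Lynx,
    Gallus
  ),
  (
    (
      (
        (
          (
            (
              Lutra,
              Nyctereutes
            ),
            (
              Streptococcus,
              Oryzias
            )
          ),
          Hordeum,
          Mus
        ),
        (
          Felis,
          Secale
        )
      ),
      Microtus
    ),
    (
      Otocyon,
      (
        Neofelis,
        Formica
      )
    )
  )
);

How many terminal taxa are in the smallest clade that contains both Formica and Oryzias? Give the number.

12

The MRCA of Formica and Oryzias is the node subtending ((((((Lutra,Nyctereutes),(Streptococcus,Oryzias)),Hordeum,Mus),(Felis,Secale)),Microtus),(Otocyon,(Neofelis,Formica))).
That clade contains 12 terminal taxa: Felis, Formica, Hordeum, Lutra, Microtus, Mus, Neofelis, Nyctereutes, Oryzias, Otocyon, Secale, Streptococcus.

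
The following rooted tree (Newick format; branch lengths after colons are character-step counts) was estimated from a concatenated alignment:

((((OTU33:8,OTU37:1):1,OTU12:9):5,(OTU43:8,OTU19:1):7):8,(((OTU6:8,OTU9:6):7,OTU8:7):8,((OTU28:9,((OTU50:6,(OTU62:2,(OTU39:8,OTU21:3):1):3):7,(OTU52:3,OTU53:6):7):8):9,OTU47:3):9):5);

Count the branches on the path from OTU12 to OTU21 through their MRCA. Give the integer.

11

The MRCA of OTU12 and OTU21 is the root of the tree.
From OTU12 up to that node: 3 branches. From OTU21 up to the same node: 8 branches. Total: 3 + 8 = 11.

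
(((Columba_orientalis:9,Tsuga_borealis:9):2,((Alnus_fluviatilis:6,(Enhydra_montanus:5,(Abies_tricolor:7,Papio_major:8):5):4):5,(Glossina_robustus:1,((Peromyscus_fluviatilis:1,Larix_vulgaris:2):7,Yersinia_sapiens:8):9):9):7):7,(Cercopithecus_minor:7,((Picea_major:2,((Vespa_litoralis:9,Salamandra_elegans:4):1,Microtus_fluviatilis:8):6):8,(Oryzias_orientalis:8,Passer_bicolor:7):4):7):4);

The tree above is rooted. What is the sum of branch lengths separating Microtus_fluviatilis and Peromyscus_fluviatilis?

73

The path runs Microtus_fluviatilis → … → MRCA → … → Peromyscus_fluviatilis; the MRCA is the root of the tree.
Branch lengths along that path: 8 + 6 + 8 + 7 + 4 + 7 + 7 + 9 + 9 + 7 + 1 = 73.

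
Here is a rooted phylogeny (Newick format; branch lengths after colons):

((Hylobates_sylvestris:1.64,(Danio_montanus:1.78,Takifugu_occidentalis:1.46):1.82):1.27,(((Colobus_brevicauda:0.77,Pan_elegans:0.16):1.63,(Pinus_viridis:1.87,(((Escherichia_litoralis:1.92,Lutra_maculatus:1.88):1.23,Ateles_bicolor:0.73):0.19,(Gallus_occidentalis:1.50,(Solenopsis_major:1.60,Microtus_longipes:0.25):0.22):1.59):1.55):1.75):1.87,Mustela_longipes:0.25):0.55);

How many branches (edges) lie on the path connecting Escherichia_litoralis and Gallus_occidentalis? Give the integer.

The MRCA of Escherichia_litoralis and Gallus_occidentalis is the node subtending (((Escherichia_litoralis,Lutra_maculatus),Ateles_bicolor),(Gallus_occidentalis,(Solenopsis_major,Microtus_longipes))).
From Escherichia_litoralis up to that node: 3 branches. From Gallus_occidentalis up to the same node: 2 branches. Total: 3 + 2 = 5.

5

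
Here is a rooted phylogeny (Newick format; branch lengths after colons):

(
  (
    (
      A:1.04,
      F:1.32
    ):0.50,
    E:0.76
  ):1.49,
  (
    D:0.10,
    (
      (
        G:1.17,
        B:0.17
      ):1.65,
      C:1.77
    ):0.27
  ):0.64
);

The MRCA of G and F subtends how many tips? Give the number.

The MRCA of G and F is the root, so the clade is the entire tree.
That clade contains 7 terminal taxa: A, B, C, D, E, F, G.

7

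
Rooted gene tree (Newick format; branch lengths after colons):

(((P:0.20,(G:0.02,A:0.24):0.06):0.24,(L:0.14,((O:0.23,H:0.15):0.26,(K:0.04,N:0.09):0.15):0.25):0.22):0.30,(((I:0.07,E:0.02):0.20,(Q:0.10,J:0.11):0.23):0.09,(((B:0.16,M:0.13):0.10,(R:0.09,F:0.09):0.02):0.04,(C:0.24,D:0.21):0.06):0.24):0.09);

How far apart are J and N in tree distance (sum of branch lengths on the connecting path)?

1.53

The path runs J → … → MRCA → … → N; the MRCA is the root of the tree.
Branch lengths along that path: 0.11 + 0.23 + 0.09 + 0.09 + 0.30 + 0.22 + 0.25 + 0.15 + 0.09 = 1.53.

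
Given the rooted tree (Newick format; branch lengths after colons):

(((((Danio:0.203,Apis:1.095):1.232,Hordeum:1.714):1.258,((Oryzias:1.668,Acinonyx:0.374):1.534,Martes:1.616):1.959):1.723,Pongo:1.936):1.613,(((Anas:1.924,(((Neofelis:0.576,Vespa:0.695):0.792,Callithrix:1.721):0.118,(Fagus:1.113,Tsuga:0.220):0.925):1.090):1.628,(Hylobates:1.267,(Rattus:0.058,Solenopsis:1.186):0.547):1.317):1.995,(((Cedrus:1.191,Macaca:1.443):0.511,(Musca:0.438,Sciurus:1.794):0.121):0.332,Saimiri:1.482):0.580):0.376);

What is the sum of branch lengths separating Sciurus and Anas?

8.374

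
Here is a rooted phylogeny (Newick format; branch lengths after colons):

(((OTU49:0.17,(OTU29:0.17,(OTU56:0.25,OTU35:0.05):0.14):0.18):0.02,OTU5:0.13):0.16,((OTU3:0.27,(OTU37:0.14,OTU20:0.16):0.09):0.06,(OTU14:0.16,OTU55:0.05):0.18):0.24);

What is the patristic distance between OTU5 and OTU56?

0.72

The path runs OTU5 → … → MRCA → … → OTU56; the MRCA is the node subtending ((OTU49,(OTU29,(OTU56,OTU35))),OTU5).
Branch lengths along that path: 0.13 + 0.02 + 0.18 + 0.14 + 0.25 = 0.72.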